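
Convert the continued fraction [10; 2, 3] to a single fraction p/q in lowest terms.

73/7

Using pₖ = aₖpₖ₋₁ + pₖ₋₂ and qₖ = aₖqₖ₋₁ + qₖ₋₂:
  k=0: a=10, p=10, q=1
  k=1: a=2, p=21, q=2
  k=2: a=3, p=73, q=7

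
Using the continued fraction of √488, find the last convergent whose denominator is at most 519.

√488 = [22; 11, 44, …] (period length 2).
Convergents:
  p_0/q_0 = 22/1
  p_1/q_1 = 243/11
  p_2/q_2 = 10714/485
  p_3/q_3 = 118097/5346
q_2 = 485 ≤ 519 < 5346 = q_3, so the answer is 10714/485.

10714/485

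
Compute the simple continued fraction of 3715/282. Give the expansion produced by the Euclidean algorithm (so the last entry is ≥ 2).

3715 = 13*282 + 49
282 = 5*49 + 37
49 = 1*37 + 12
37 = 3*12 + 1
12 = 12*1 + 0  (stop)
So 3715/282 = [13; 5, 1, 3, 12].

[13; 5, 1, 3, 12]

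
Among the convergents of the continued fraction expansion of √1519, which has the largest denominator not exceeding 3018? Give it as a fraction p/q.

117001/3002

√1519 = [38; 1, 37, 1, 76, …] (period length 4).
Convergents:
  p_0/q_0 = 38/1
  p_1/q_1 = 39/1
  p_2/q_2 = 1481/38
  p_3/q_3 = 1520/39
  p_4/q_4 = 117001/3002
  p_5/q_5 = 118521/3041
q_4 = 3002 ≤ 3018 < 3041 = q_5, so the answer is 117001/3002.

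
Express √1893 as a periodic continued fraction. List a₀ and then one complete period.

[43; 1, 1, 28, 1, 1, 86]

a₀ = ⌊√1893⌋ = 43.
With m₀=0, d₀=1 and mₖ₊₁ = dₖaₖ − mₖ, dₖ₊₁ = (n − mₖ₊₁²)/dₖ, aₖ₊₁ = ⌊(a₀+mₖ₊₁)/dₖ₊₁⌋:
  k=1: m=43, d=44, a=1
  k=2: m=1, d=43, a=1
  k=3: m=42, d=3, a=28
  k=4: m=42, d=43, a=1
  k=5: m=1, d=44, a=1
  k=6: m=43, d=1, a=86
d=1 and a=2a₀=86 at k=6, so the next step gives (m, d) = (43, 44) again — its k=1 value — and the period has length 6.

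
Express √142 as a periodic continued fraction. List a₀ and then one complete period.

[11; 1, 10, 1, 22]

a₀ = ⌊√142⌋ = 11.
With m₀=0, d₀=1 and mₖ₊₁ = dₖaₖ − mₖ, dₖ₊₁ = (n − mₖ₊₁²)/dₖ, aₖ₊₁ = ⌊(a₀+mₖ₊₁)/dₖ₊₁⌋:
  k=1: m=11, d=21, a=1
  k=2: m=10, d=2, a=10
  k=3: m=10, d=21, a=1
  k=4: m=11, d=1, a=22
d=1 and a=2a₀=22 at k=4, so the next step gives (m, d) = (11, 21) again — its k=1 value — and the period has length 4.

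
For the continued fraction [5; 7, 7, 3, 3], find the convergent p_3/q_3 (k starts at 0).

Using pₖ = aₖpₖ₋₁ + pₖ₋₂, qₖ = aₖqₖ₋₁ + qₖ₋₂ (with p₋₁=1, p₋₂=0, q₋₁=0, q₋₂=1):
  k=0: a=5, p=5, q=1
  k=1: a=7, p=36, q=7
  k=2: a=7, p=257, q=50
  k=3: a=3, p=807, q=157

807/157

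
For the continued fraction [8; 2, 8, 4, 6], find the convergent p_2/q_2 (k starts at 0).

Using pₖ = aₖpₖ₋₁ + pₖ₋₂, qₖ = aₖqₖ₋₁ + qₖ₋₂ (with p₋₁=1, p₋₂=0, q₋₁=0, q₋₂=1):
  k=0: a=8, p=8, q=1
  k=1: a=2, p=17, q=2
  k=2: a=8, p=144, q=17

144/17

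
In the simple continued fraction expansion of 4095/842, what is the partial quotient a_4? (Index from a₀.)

9

4095 = 4·842 + 727   →  a_0 = 4
842 = 1·727 + 115   →  a_1 = 1
727 = 6·115 + 37   →  a_2 = 6
115 = 3·37 + 4   →  a_3 = 3
37 = 9·4 + 1   →  a_4 = 9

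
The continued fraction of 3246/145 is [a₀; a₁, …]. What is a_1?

2

3246 = 22·145 + 56   →  a_0 = 22
145 = 2·56 + 33   →  a_1 = 2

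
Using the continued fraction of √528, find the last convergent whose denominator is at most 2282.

√528 = [22; 1, 44, …] (period length 2).
Convergents:
  p_0/q_0 = 22/1
  p_1/q_1 = 23/1
  p_2/q_2 = 1034/45
  p_3/q_3 = 1057/46
  p_4/q_4 = 47542/2069
  p_5/q_5 = 48599/2115
  p_6/q_6 = 2185898/95129
q_5 = 2115 ≤ 2282 < 95129 = q_6, so the answer is 48599/2115.

48599/2115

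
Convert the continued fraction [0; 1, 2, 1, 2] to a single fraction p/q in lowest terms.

Fold from the inside: start with 2/1.
  1 + 1/2 = 3/2
  2 + 2/3 = 8/3
  1 + 3/8 = 11/8
  0 + 8/11 = 8/11

8/11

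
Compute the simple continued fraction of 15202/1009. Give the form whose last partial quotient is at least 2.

15202 = 15*1009 + 67
1009 = 15*67 + 4
67 = 16*4 + 3
4 = 1*3 + 1
3 = 3*1 + 0  (stop)
So 15202/1009 = [15; 15, 16, 1, 3].

[15; 15, 16, 1, 3]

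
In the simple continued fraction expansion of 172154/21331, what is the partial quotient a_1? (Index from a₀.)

172154 = 8·21331 + 1506   →  a_0 = 8
21331 = 14·1506 + 247   →  a_1 = 14

14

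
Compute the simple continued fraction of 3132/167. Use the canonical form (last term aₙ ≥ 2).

3132 = 18×167 + 126
167 = 1×126 + 41
126 = 3×41 + 3
41 = 13×3 + 2
3 = 1×2 + 1
2 = 2×1 + 0  (stop)
So 3132/167 = [18; 1, 3, 13, 1, 2].

[18; 1, 3, 13, 1, 2]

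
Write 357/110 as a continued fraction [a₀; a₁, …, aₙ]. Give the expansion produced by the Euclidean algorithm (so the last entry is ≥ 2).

[3; 4, 13, 2]

357 = 3*110 + 27
110 = 4*27 + 2
27 = 13*2 + 1
2 = 2*1 + 0  (stop)
So 357/110 = [3; 4, 13, 2].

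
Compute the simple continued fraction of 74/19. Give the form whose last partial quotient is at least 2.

[3; 1, 8, 2]

74 = 3*19 + 17
19 = 1*17 + 2
17 = 8*2 + 1
2 = 2*1 + 0  (stop)
So 74/19 = [3; 1, 8, 2].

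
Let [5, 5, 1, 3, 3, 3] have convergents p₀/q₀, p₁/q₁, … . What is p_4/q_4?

388/75

Using pₖ = aₖpₖ₋₁ + pₖ₋₂, qₖ = aₖqₖ₋₁ + qₖ₋₂ (with p₋₁=1, p₋₂=0, q₋₁=0, q₋₂=1):
  k=0: a=5, p=5, q=1
  k=1: a=5, p=26, q=5
  k=2: a=1, p=31, q=6
  k=3: a=3, p=119, q=23
  k=4: a=3, p=388, q=75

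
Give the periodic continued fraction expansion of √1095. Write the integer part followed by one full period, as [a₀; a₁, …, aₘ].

[33; 11, 66]

a₀ = ⌊√1095⌋ = 33.
With m₀=0, d₀=1 and mₖ₊₁ = dₖaₖ − mₖ, dₖ₊₁ = (n − mₖ₊₁²)/dₖ, aₖ₊₁ = ⌊(a₀+mₖ₊₁)/dₖ₊₁⌋:
  k=1: m=33, d=6, a=11
  k=2: m=33, d=1, a=66
d=1 and a=2a₀=66 at k=2, so the next step gives (m, d) = (33, 6) again — its k=1 value — and the period has length 2.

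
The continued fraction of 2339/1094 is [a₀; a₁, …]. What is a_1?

7

2339 = 2·1094 + 151   →  a_0 = 2
1094 = 7·151 + 37   →  a_1 = 7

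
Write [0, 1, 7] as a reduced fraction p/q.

Using pₖ = aₖpₖ₋₁ + pₖ₋₂ and qₖ = aₖqₖ₋₁ + qₖ₋₂:
  k=0: a=0, p=0, q=1
  k=1: a=1, p=1, q=1
  k=2: a=7, p=7, q=8

7/8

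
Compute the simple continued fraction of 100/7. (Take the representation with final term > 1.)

[14; 3, 2]

100 = 14*7 + 2
7 = 3*2 + 1
2 = 2*1 + 0  (stop)
So 100/7 = [14; 3, 2].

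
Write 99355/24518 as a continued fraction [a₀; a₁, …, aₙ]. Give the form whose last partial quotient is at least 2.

99355 = 4·24518 + 1283
24518 = 19·1283 + 141
1283 = 9·141 + 14
141 = 10·14 + 1
14 = 14·1 + 0  (stop)
So 99355/24518 = [4; 19, 9, 10, 14].

[4; 19, 9, 10, 14]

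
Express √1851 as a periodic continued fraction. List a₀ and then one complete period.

[43; 43, 86]

a₀ = ⌊√1851⌋ = 43.
With m₀=0, d₀=1 and mₖ₊₁ = dₖaₖ − mₖ, dₖ₊₁ = (n − mₖ₊₁²)/dₖ, aₖ₊₁ = ⌊(a₀+mₖ₊₁)/dₖ₊₁⌋:
  k=1: m=43, d=2, a=43
  k=2: m=43, d=1, a=86
d=1 and a=2a₀=86 at k=2, so the next step gives (m, d) = (43, 2) again — its k=1 value — and the period has length 2.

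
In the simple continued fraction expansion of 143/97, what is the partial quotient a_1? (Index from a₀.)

143 = 1·97 + 46   →  a_0 = 1
97 = 2·46 + 5   →  a_1 = 2

2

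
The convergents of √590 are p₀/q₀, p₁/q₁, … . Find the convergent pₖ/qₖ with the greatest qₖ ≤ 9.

170/7

√590 = [24; 3, 2, 4, 2, 3, 48, …] (period length 6).
Convergents:
  p_0/q_0 = 24/1
  p_1/q_1 = 73/3
  p_2/q_2 = 170/7
  p_3/q_3 = 753/31
q_2 = 7 ≤ 9 < 31 = q_3, so the answer is 170/7.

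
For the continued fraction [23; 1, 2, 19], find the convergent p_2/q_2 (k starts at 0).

71/3

Using pₖ = aₖpₖ₋₁ + pₖ₋₂, qₖ = aₖqₖ₋₁ + qₖ₋₂ (with p₋₁=1, p₋₂=0, q₋₁=0, q₋₂=1):
  k=0: a=23, p=23, q=1
  k=1: a=1, p=24, q=1
  k=2: a=2, p=71, q=3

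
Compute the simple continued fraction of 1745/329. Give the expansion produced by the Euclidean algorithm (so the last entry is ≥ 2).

[5; 3, 3, 2, 4, 3]

1745 = 5·329 + 100
329 = 3·100 + 29
100 = 3·29 + 13
29 = 2·13 + 3
13 = 4·3 + 1
3 = 3·1 + 0  (stop)
So 1745/329 = [5; 3, 3, 2, 4, 3].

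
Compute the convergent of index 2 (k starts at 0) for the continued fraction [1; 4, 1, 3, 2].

Using pₖ = aₖpₖ₋₁ + pₖ₋₂, qₖ = aₖqₖ₋₁ + qₖ₋₂ (with p₋₁=1, p₋₂=0, q₋₁=0, q₋₂=1):
  k=0: a=1, p=1, q=1
  k=1: a=4, p=5, q=4
  k=2: a=1, p=6, q=5

6/5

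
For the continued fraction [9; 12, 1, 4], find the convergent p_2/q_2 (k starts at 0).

Using pₖ = aₖpₖ₋₁ + pₖ₋₂, qₖ = aₖqₖ₋₁ + qₖ₋₂ (with p₋₁=1, p₋₂=0, q₋₁=0, q₋₂=1):
  k=0: a=9, p=9, q=1
  k=1: a=12, p=109, q=12
  k=2: a=1, p=118, q=13

118/13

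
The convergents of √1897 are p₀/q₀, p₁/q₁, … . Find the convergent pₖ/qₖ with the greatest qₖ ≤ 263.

4791/110

√1897 = [43; 1, 1, 4, 12, 4, 1, 1, 86, …] (period length 8).
Convergents:
  p_0/q_0 = 43/1
  p_1/q_1 = 44/1
  p_2/q_2 = 87/2
  p_3/q_3 = 392/9
  p_4/q_4 = 4791/110
  p_5/q_5 = 19556/449
q_4 = 110 ≤ 263 < 449 = q_5, so the answer is 4791/110.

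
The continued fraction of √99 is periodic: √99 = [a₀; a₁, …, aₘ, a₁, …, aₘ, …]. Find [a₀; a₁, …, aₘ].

a₀ = ⌊√99⌋ = 9.
With m₀=0, d₀=1 and mₖ₊₁ = dₖaₖ − mₖ, dₖ₊₁ = (n − mₖ₊₁²)/dₖ, aₖ₊₁ = ⌊(a₀+mₖ₊₁)/dₖ₊₁⌋:
  k=1: m=9, d=18, a=1
  k=2: m=9, d=1, a=18
d=1 and a=2a₀=18 at k=2, so the next step gives (m, d) = (9, 18) again — its k=1 value — and the period has length 2.

[9; 1, 18]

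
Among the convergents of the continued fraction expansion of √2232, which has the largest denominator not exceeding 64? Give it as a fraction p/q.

1937/41

√2232 = [47; 4, 10, 4, 94, …] (period length 4).
Convergents:
  p_0/q_0 = 47/1
  p_1/q_1 = 189/4
  p_2/q_2 = 1937/41
  p_3/q_3 = 7937/168
q_2 = 41 ≤ 64 < 168 = q_3, so the answer is 1937/41.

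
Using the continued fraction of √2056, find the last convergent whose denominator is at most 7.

√2056 = [45; 2, 1, 10, 1, 2, 90, …] (period length 6).
Convergents:
  p_0/q_0 = 45/1
  p_1/q_1 = 91/2
  p_2/q_2 = 136/3
  p_3/q_3 = 1451/32
q_2 = 3 ≤ 7 < 32 = q_3, so the answer is 136/3.

136/3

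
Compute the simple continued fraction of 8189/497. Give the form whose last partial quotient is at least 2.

[16; 2, 10, 3, 3, 2]

8189 = 16·497 + 237
497 = 2·237 + 23
237 = 10·23 + 7
23 = 3·7 + 2
7 = 3·2 + 1
2 = 2·1 + 0  (stop)
So 8189/497 = [16; 2, 10, 3, 3, 2].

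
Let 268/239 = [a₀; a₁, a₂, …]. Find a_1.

8

268 = 1·239 + 29   →  a_0 = 1
239 = 8·29 + 7   →  a_1 = 8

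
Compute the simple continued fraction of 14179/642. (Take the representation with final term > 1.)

14179 = 22·642 + 55
642 = 11·55 + 37
55 = 1·37 + 18
37 = 2·18 + 1
18 = 18·1 + 0  (stop)
So 14179/642 = [22; 11, 1, 2, 18].

[22; 11, 1, 2, 18]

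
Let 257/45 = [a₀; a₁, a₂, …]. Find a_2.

257 = 5·45 + 32   →  a_0 = 5
45 = 1·32 + 13   →  a_1 = 1
32 = 2·13 + 6   →  a_2 = 2

2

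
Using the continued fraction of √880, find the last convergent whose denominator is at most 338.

5310/179

√880 = [29; 1, 1, 1, 58, …] (period length 4).
Convergents:
  p_0/q_0 = 29/1
  p_1/q_1 = 30/1
  p_2/q_2 = 59/2
  p_3/q_3 = 89/3
  p_4/q_4 = 5221/176
  p_5/q_5 = 5310/179
  p_6/q_6 = 10531/355
q_5 = 179 ≤ 338 < 355 = q_6, so the answer is 5310/179.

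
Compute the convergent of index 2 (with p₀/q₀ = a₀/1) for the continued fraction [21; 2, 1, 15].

64/3

Using pₖ = aₖpₖ₋₁ + pₖ₋₂, qₖ = aₖqₖ₋₁ + qₖ₋₂ (with p₋₁=1, p₋₂=0, q₋₁=0, q₋₂=1):
  k=0: a=21, p=21, q=1
  k=1: a=2, p=43, q=2
  k=2: a=1, p=64, q=3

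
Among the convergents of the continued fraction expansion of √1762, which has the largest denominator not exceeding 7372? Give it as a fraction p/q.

148050/3527

√1762 = [41; 1, 40, 1, 82, …] (period length 4).
Convergents:
  p_0/q_0 = 41/1
  p_1/q_1 = 42/1
  p_2/q_2 = 1721/41
  p_3/q_3 = 1763/42
  p_4/q_4 = 146287/3485
  p_5/q_5 = 148050/3527
  p_6/q_6 = 6068287/144565
q_5 = 3527 ≤ 7372 < 144565 = q_6, so the answer is 148050/3527.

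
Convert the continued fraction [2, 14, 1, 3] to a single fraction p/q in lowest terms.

122/59

Using pₖ = aₖpₖ₋₁ + pₖ₋₂ and qₖ = aₖqₖ₋₁ + qₖ₋₂:
  k=0: a=2, p=2, q=1
  k=1: a=14, p=29, q=14
  k=2: a=1, p=31, q=15
  k=3: a=3, p=122, q=59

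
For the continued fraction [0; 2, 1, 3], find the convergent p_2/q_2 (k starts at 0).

Using pₖ = aₖpₖ₋₁ + pₖ₋₂, qₖ = aₖqₖ₋₁ + qₖ₋₂ (with p₋₁=1, p₋₂=0, q₋₁=0, q₋₂=1):
  k=0: a=0, p=0, q=1
  k=1: a=2, p=1, q=2
  k=2: a=1, p=1, q=3

1/3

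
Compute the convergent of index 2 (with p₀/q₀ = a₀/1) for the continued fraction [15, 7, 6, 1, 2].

Using pₖ = aₖpₖ₋₁ + pₖ₋₂, qₖ = aₖqₖ₋₁ + qₖ₋₂ (with p₋₁=1, p₋₂=0, q₋₁=0, q₋₂=1):
  k=0: a=15, p=15, q=1
  k=1: a=7, p=106, q=7
  k=2: a=6, p=651, q=43

651/43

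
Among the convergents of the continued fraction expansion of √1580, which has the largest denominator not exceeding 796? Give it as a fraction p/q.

12680/319

√1580 = [39; 1, 2, 1, 78, …] (period length 4).
Convergents:
  p_0/q_0 = 39/1
  p_1/q_1 = 40/1
  p_2/q_2 = 119/3
  p_3/q_3 = 159/4
  p_4/q_4 = 12521/315
  p_5/q_5 = 12680/319
  p_6/q_6 = 37881/953
q_5 = 319 ≤ 796 < 953 = q_6, so the answer is 12680/319.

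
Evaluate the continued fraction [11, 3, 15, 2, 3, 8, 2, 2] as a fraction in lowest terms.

162838/14377

Fold from the inside: start with 2/1.
  2 + 1/2 = 5/2
  8 + 2/5 = 42/5
  3 + 5/42 = 131/42
  2 + 42/131 = 304/131
  15 + 131/304 = 4691/304
  3 + 304/4691 = 14377/4691
  11 + 4691/14377 = 162838/14377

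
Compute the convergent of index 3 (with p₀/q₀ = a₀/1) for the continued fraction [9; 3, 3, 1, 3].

Using pₖ = aₖpₖ₋₁ + pₖ₋₂, qₖ = aₖqₖ₋₁ + qₖ₋₂ (with p₋₁=1, p₋₂=0, q₋₁=0, q₋₂=1):
  k=0: a=9, p=9, q=1
  k=1: a=3, p=28, q=3
  k=2: a=3, p=93, q=10
  k=3: a=1, p=121, q=13

121/13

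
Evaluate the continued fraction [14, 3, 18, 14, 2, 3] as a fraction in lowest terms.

79889/5576

Fold from the inside: start with 3/1.
  2 + 1/3 = 7/3
  14 + 3/7 = 101/7
  18 + 7/101 = 1825/101
  3 + 101/1825 = 5576/1825
  14 + 1825/5576 = 79889/5576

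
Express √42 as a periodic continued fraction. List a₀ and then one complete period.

[6; 2, 12]

a₀ = ⌊√42⌋ = 6.
With m₀=0, d₀=1 and mₖ₊₁ = dₖaₖ − mₖ, dₖ₊₁ = (n − mₖ₊₁²)/dₖ, aₖ₊₁ = ⌊(a₀+mₖ₊₁)/dₖ₊₁⌋:
  k=1: m=6, d=6, a=2
  k=2: m=6, d=1, a=12
d=1 and a=2a₀=12 at k=2, so the next step gives (m, d) = (6, 6) again — its k=1 value — and the period has length 2.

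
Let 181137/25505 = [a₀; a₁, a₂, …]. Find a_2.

181137 = 7·25505 + 2602   →  a_0 = 7
25505 = 9·2602 + 2087   →  a_1 = 9
2602 = 1·2087 + 515   →  a_2 = 1

1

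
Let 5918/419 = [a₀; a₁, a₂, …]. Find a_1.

8

5918 = 14·419 + 52   →  a_0 = 14
419 = 8·52 + 3   →  a_1 = 8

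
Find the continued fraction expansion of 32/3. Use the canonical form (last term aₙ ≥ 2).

[10; 1, 2]

32 = 10·3 + 2
3 = 1·2 + 1
2 = 2·1 + 0  (stop)
So 32/3 = [10; 1, 2].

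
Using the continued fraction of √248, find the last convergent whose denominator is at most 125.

√248 = [15; 1, 2, 1, 30, …] (period length 4).
Convergents:
  p_0/q_0 = 15/1
  p_1/q_1 = 16/1
  p_2/q_2 = 47/3
  p_3/q_3 = 63/4
  p_4/q_4 = 1937/123
  p_5/q_5 = 2000/127
q_4 = 123 ≤ 125 < 127 = q_5, so the answer is 1937/123.

1937/123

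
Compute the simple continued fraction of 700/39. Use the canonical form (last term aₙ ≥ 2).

700 = 17·39 + 37
39 = 1·37 + 2
37 = 18·2 + 1
2 = 2·1 + 0  (stop)
So 700/39 = [17; 1, 18, 2].

[17; 1, 18, 2]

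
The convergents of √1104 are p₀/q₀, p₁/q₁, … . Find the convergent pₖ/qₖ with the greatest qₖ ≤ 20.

√1104 = [33; 4, 2, 2, 2, 4, 66, …] (period length 6).
Convergents:
  p_0/q_0 = 33/1
  p_1/q_1 = 133/4
  p_2/q_2 = 299/9
  p_3/q_3 = 731/22
q_2 = 9 ≤ 20 < 22 = q_3, so the answer is 299/9.

299/9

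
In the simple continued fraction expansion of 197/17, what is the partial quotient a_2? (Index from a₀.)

197 = 11·17 + 10   →  a_0 = 11
17 = 1·10 + 7   →  a_1 = 1
10 = 1·7 + 3   →  a_2 = 1

1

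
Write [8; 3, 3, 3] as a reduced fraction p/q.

274/33

Fold from the inside: start with 3/1.
  3 + 1/3 = 10/3
  3 + 3/10 = 33/10
  8 + 10/33 = 274/33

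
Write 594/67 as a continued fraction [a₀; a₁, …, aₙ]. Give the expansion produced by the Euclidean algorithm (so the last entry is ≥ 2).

[8; 1, 6, 2, 4]

594 = 8×67 + 58
67 = 1×58 + 9
58 = 6×9 + 4
9 = 2×4 + 1
4 = 4×1 + 0  (stop)
So 594/67 = [8; 1, 6, 2, 4].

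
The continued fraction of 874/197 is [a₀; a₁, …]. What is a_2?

3

874 = 4·197 + 86   →  a_0 = 4
197 = 2·86 + 25   →  a_1 = 2
86 = 3·25 + 11   →  a_2 = 3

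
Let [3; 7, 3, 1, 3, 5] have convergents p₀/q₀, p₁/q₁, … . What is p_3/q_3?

Using pₖ = aₖpₖ₋₁ + pₖ₋₂, qₖ = aₖqₖ₋₁ + qₖ₋₂ (with p₋₁=1, p₋₂=0, q₋₁=0, q₋₂=1):
  k=0: a=3, p=3, q=1
  k=1: a=7, p=22, q=7
  k=2: a=3, p=69, q=22
  k=3: a=1, p=91, q=29

91/29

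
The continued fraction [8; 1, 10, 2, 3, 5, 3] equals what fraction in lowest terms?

Fold from the inside: start with 3/1.
  5 + 1/3 = 16/3
  3 + 3/16 = 51/16
  2 + 16/51 = 118/51
  10 + 51/118 = 1231/118
  1 + 118/1231 = 1349/1231
  8 + 1231/1349 = 12023/1349

12023/1349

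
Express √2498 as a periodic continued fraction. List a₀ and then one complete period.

a₀ = ⌊√2498⌋ = 49.

[49; 1, 48, 1, 98]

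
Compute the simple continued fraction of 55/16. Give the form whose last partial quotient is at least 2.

55 = 3×16 + 7
16 = 2×7 + 2
7 = 3×2 + 1
2 = 2×1 + 0  (stop)
So 55/16 = [3; 2, 3, 2].

[3; 2, 3, 2]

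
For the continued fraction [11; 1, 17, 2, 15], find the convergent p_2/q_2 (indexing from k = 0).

215/18

Using pₖ = aₖpₖ₋₁ + pₖ₋₂, qₖ = aₖqₖ₋₁ + qₖ₋₂ (with p₋₁=1, p₋₂=0, q₋₁=0, q₋₂=1):
  k=0: a=11, p=11, q=1
  k=1: a=1, p=12, q=1
  k=2: a=17, p=215, q=18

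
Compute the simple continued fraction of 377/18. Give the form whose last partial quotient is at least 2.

[20; 1, 17]

377 = 20·18 + 17
18 = 1·17 + 1
17 = 17·1 + 0  (stop)
So 377/18 = [20; 1, 17].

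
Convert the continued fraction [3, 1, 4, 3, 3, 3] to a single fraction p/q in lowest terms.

Fold from the inside: start with 3/1.
  3 + 1/3 = 10/3
  3 + 3/10 = 33/10
  4 + 10/33 = 142/33
  1 + 33/142 = 175/142
  3 + 142/175 = 667/175

667/175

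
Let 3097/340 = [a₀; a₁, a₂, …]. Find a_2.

5

3097 = 9·340 + 37   →  a_0 = 9
340 = 9·37 + 7   →  a_1 = 9
37 = 5·7 + 2   →  a_2 = 5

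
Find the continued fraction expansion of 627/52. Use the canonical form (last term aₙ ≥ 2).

627 = 12×52 + 3
52 = 17×3 + 1
3 = 3×1 + 0  (stop)
So 627/52 = [12; 17, 3].

[12; 17, 3]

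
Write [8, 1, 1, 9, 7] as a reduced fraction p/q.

1151/135

Fold from the inside: start with 7/1.
  9 + 1/7 = 64/7
  1 + 7/64 = 71/64
  1 + 64/71 = 135/71
  8 + 71/135 = 1151/135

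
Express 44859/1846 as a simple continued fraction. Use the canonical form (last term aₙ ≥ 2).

44859 = 24*1846 + 555
1846 = 3*555 + 181
555 = 3*181 + 12
181 = 15*12 + 1
12 = 12*1 + 0  (stop)
So 44859/1846 = [24; 3, 3, 15, 12].

[24; 3, 3, 15, 12]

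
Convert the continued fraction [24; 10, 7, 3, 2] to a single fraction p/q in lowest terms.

Fold from the inside: start with 2/1.
  3 + 1/2 = 7/2
  7 + 2/7 = 51/7
  10 + 7/51 = 517/51
  24 + 51/517 = 12459/517

12459/517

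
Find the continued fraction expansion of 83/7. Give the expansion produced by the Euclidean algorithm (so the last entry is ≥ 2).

83 = 11·7 + 6
7 = 1·6 + 1
6 = 6·1 + 0  (stop)
So 83/7 = [11; 1, 6].

[11; 1, 6]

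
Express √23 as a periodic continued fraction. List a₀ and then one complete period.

[4; 1, 3, 1, 8]

a₀ = ⌊√23⌋ = 4.
With m₀=0, d₀=1 and mₖ₊₁ = dₖaₖ − mₖ, dₖ₊₁ = (n − mₖ₊₁²)/dₖ, aₖ₊₁ = ⌊(a₀+mₖ₊₁)/dₖ₊₁⌋:
  k=1: m=4, d=7, a=1
  k=2: m=3, d=2, a=3
  k=3: m=3, d=7, a=1
  k=4: m=4, d=1, a=8
d=1 and a=2a₀=8 at k=4, so the next step gives (m, d) = (4, 7) again — its k=1 value — and the period has length 4.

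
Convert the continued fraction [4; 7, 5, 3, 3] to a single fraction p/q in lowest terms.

Using pₖ = aₖpₖ₋₁ + pₖ₋₂ and qₖ = aₖqₖ₋₁ + qₖ₋₂:
  k=0: a=4, p=4, q=1
  k=1: a=7, p=29, q=7
  k=2: a=5, p=149, q=36
  k=3: a=3, p=476, q=115
  k=4: a=3, p=1577, q=381

1577/381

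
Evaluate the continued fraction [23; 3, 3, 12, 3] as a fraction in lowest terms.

Using pₖ = aₖpₖ₋₁ + pₖ₋₂ and qₖ = aₖqₖ₋₁ + qₖ₋₂:
  k=0: a=23, p=23, q=1
  k=1: a=3, p=70, q=3
  k=2: a=3, p=233, q=10
  k=3: a=12, p=2866, q=123
  k=4: a=3, p=8831, q=379

8831/379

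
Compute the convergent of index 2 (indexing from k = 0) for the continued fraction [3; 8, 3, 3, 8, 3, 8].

78/25

Using pₖ = aₖpₖ₋₁ + pₖ₋₂, qₖ = aₖqₖ₋₁ + qₖ₋₂ (with p₋₁=1, p₋₂=0, q₋₁=0, q₋₂=1):
  k=0: a=3, p=3, q=1
  k=1: a=8, p=25, q=8
  k=2: a=3, p=78, q=25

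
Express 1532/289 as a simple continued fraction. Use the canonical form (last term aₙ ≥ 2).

1532 = 5×289 + 87
289 = 3×87 + 28
87 = 3×28 + 3
28 = 9×3 + 1
3 = 3×1 + 0  (stop)
So 1532/289 = [5; 3, 3, 9, 3].

[5; 3, 3, 9, 3]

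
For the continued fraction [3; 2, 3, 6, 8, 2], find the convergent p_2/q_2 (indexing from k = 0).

24/7

Using pₖ = aₖpₖ₋₁ + pₖ₋₂, qₖ = aₖqₖ₋₁ + qₖ₋₂ (with p₋₁=1, p₋₂=0, q₋₁=0, q₋₂=1):
  k=0: a=3, p=3, q=1
  k=1: a=2, p=7, q=2
  k=2: a=3, p=24, q=7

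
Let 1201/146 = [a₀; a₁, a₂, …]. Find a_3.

2

1201 = 8·146 + 33   →  a_0 = 8
146 = 4·33 + 14   →  a_1 = 4
33 = 2·14 + 5   →  a_2 = 2
14 = 2·5 + 4   →  a_3 = 2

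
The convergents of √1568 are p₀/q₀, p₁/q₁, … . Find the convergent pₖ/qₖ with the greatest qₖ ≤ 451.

√1568 = [39; 1, 1, 2, 19, 2, 1, 1, 78, …] (period length 8).
Convergents:
  p_0/q_0 = 39/1
  p_1/q_1 = 40/1
  p_2/q_2 = 79/2
  p_3/q_3 = 198/5
  p_4/q_4 = 3841/97
  p_5/q_5 = 7880/199
  p_6/q_6 = 11721/296
  p_7/q_7 = 19601/495
q_6 = 296 ≤ 451 < 495 = q_7, so the answer is 11721/296.

11721/296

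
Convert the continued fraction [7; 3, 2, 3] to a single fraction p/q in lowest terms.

175/24

Fold from the inside: start with 3/1.
  2 + 1/3 = 7/3
  3 + 3/7 = 24/7
  7 + 7/24 = 175/24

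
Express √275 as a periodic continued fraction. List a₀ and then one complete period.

a₀ = ⌊√275⌋ = 16.
With m₀=0, d₀=1 and mₖ₊₁ = dₖaₖ − mₖ, dₖ₊₁ = (n − mₖ₊₁²)/dₖ, aₖ₊₁ = ⌊(a₀+mₖ₊₁)/dₖ₊₁⌋:
  k=1: m=16, d=19, a=1
  k=2: m=3, d=14, a=1
  k=3: m=11, d=11, a=2
  k=4: m=11, d=14, a=1
  k=5: m=3, d=19, a=1
  k=6: m=16, d=1, a=32
d=1 and a=2a₀=32 at k=6, so the next step gives (m, d) = (16, 19) again — its k=1 value — and the period has length 6.

[16; 1, 1, 2, 1, 1, 32]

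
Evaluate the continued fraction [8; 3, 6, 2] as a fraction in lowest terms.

Fold from the inside: start with 2/1.
  6 + 1/2 = 13/2
  3 + 2/13 = 41/13
  8 + 13/41 = 341/41

341/41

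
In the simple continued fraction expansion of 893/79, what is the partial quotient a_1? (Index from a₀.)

3

893 = 11·79 + 24   →  a_0 = 11
79 = 3·24 + 7   →  a_1 = 3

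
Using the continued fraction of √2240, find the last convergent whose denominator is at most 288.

√2240 = [47; 3, 23, 3, 94, …] (period length 4).
Convergents:
  p_0/q_0 = 47/1
  p_1/q_1 = 142/3
  p_2/q_2 = 3313/70
  p_3/q_3 = 10081/213
  p_4/q_4 = 950927/20092
q_3 = 213 ≤ 288 < 20092 = q_4, so the answer is 10081/213.

10081/213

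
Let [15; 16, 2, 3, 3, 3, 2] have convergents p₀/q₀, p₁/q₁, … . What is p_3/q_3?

1732/115

Using pₖ = aₖpₖ₋₁ + pₖ₋₂, qₖ = aₖqₖ₋₁ + qₖ₋₂ (with p₋₁=1, p₋₂=0, q₋₁=0, q₋₂=1):
  k=0: a=15, p=15, q=1
  k=1: a=16, p=241, q=16
  k=2: a=2, p=497, q=33
  k=3: a=3, p=1732, q=115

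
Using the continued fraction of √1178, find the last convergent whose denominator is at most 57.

√1178 = [34; 3, 9, 2, 9, 3, 68, …] (period length 6).
Convergents:
  p_0/q_0 = 34/1
  p_1/q_1 = 103/3
  p_2/q_2 = 961/28
  p_3/q_3 = 2025/59
q_2 = 28 ≤ 57 < 59 = q_3, so the answer is 961/28.

961/28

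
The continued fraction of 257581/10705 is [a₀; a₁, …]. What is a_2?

257581 = 24·10705 + 661   →  a_0 = 24
10705 = 16·661 + 129   →  a_1 = 16
661 = 5·129 + 16   →  a_2 = 5

5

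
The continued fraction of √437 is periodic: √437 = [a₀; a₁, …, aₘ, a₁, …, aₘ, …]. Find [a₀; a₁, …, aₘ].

a₀ = ⌊√437⌋ = 20.

[20; 1, 9, 2, 9, 1, 40]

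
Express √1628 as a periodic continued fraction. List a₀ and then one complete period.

a₀ = ⌊√1628⌋ = 40.
With m₀=0, d₀=1 and mₖ₊₁ = dₖaₖ − mₖ, dₖ₊₁ = (n − mₖ₊₁²)/dₖ, aₖ₊₁ = ⌊(a₀+mₖ₊₁)/dₖ₊₁⌋:
  k=1: m=40, d=28, a=2
  k=2: m=16, d=49, a=1
  k=3: m=33, d=11, a=6
  k=4: m=33, d=49, a=1
  k=5: m=16, d=28, a=2
  k=6: m=40, d=1, a=80
d=1 and a=2a₀=80 at k=6, so the next step gives (m, d) = (40, 28) again — its k=1 value — and the period has length 6.

[40; 2, 1, 6, 1, 2, 80]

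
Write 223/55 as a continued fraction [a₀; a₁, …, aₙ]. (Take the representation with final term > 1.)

[4; 18, 3]

223 = 4·55 + 3
55 = 18·3 + 1
3 = 3·1 + 0  (stop)
So 223/55 = [4; 18, 3].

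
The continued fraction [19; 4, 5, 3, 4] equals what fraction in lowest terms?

Using pₖ = aₖpₖ₋₁ + pₖ₋₂ and qₖ = aₖqₖ₋₁ + qₖ₋₂:
  k=0: a=19, p=19, q=1
  k=1: a=4, p=77, q=4
  k=2: a=5, p=404, q=21
  k=3: a=3, p=1289, q=67
  k=4: a=4, p=5560, q=289

5560/289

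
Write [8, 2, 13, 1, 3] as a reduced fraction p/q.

967/114

Fold from the inside: start with 3/1.
  1 + 1/3 = 4/3
  13 + 3/4 = 55/4
  2 + 4/55 = 114/55
  8 + 55/114 = 967/114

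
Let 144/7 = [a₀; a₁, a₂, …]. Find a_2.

144 = 20·7 + 4   →  a_0 = 20
7 = 1·4 + 3   →  a_1 = 1
4 = 1·3 + 1   →  a_2 = 1

1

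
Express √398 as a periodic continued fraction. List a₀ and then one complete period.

[19; 1, 18, 1, 38]

a₀ = ⌊√398⌋ = 19.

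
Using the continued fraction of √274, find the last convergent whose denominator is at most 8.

√274 = [16; 1, 1, 4, 4, 1, 1, 32, …] (period length 7).
Convergents:
  p_0/q_0 = 16/1
  p_1/q_1 = 17/1
  p_2/q_2 = 33/2
  p_3/q_3 = 149/9
q_2 = 2 ≤ 8 < 9 = q_3, so the answer is 33/2.

33/2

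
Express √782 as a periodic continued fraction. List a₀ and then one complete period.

a₀ = ⌊√782⌋ = 27.
With m₀=0, d₀=1 and mₖ₊₁ = dₖaₖ − mₖ, dₖ₊₁ = (n − mₖ₊₁²)/dₖ, aₖ₊₁ = ⌊(a₀+mₖ₊₁)/dₖ₊₁⌋:
  k=1: m=27, d=53, a=1
  k=2: m=26, d=2, a=26
  k=3: m=26, d=53, a=1
  k=4: m=27, d=1, a=54
d=1 and a=2a₀=54 at k=4, so the next step gives (m, d) = (27, 53) again — its k=1 value — and the period has length 4.

[27; 1, 26, 1, 54]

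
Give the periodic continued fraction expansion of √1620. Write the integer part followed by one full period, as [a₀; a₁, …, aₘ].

a₀ = ⌊√1620⌋ = 40.
With m₀=0, d₀=1 and mₖ₊₁ = dₖaₖ − mₖ, dₖ₊₁ = (n − mₖ₊₁²)/dₖ, aₖ₊₁ = ⌊(a₀+mₖ₊₁)/dₖ₊₁⌋:
  k=1: m=40, d=20, a=4
  k=2: m=40, d=1, a=80
d=1 and a=2a₀=80 at k=2, so the next step gives (m, d) = (40, 20) again — its k=1 value — and the period has length 2.

[40; 4, 80]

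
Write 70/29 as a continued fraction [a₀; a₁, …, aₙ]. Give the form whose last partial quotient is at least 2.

70 = 2·29 + 12
29 = 2·12 + 5
12 = 2·5 + 2
5 = 2·2 + 1
2 = 2·1 + 0  (stop)
So 70/29 = [2; 2, 2, 2, 2].

[2; 2, 2, 2, 2]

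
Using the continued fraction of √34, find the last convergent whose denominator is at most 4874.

26525/4549

√34 = [5; 1, 4, 1, 10, …] (period length 4).
Convergents:
  p_0/q_0 = 5/1
  p_1/q_1 = 6/1
  p_2/q_2 = 29/5
  p_3/q_3 = 35/6
  p_4/q_4 = 379/65
  p_5/q_5 = 414/71
  p_6/q_6 = 2035/349
  p_7/q_7 = 2449/420
  p_8/q_8 = 26525/4549
  p_9/q_9 = 28974/4969
q_8 = 4549 ≤ 4874 < 4969 = q_9, so the answer is 26525/4549.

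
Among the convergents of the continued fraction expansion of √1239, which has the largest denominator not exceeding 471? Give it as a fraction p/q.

12355/351

√1239 = [35; 5, 70, …] (period length 2).
Convergents:
  p_0/q_0 = 35/1
  p_1/q_1 = 176/5
  p_2/q_2 = 12355/351
  p_3/q_3 = 61951/1760
q_2 = 351 ≤ 471 < 1760 = q_3, so the answer is 12355/351.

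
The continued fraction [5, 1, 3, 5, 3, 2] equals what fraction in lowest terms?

893/155

Fold from the inside: start with 2/1.
  3 + 1/2 = 7/2
  5 + 2/7 = 37/7
  3 + 7/37 = 118/37
  1 + 37/118 = 155/118
  5 + 118/155 = 893/155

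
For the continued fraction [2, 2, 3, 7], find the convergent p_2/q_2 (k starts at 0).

17/7

Using pₖ = aₖpₖ₋₁ + pₖ₋₂, qₖ = aₖqₖ₋₁ + qₖ₋₂ (with p₋₁=1, p₋₂=0, q₋₁=0, q₋₂=1):
  k=0: a=2, p=2, q=1
  k=1: a=2, p=5, q=2
  k=2: a=3, p=17, q=7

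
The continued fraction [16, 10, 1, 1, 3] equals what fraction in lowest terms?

Using pₖ = aₖpₖ₋₁ + pₖ₋₂ and qₖ = aₖqₖ₋₁ + qₖ₋₂:
  k=0: a=16, p=16, q=1
  k=1: a=10, p=161, q=10
  k=2: a=1, p=177, q=11
  k=3: a=1, p=338, q=21
  k=4: a=3, p=1191, q=74

1191/74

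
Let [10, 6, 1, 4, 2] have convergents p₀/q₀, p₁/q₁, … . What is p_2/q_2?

Using pₖ = aₖpₖ₋₁ + pₖ₋₂, qₖ = aₖqₖ₋₁ + qₖ₋₂ (with p₋₁=1, p₋₂=0, q₋₁=0, q₋₂=1):
  k=0: a=10, p=10, q=1
  k=1: a=6, p=61, q=6
  k=2: a=1, p=71, q=7

71/7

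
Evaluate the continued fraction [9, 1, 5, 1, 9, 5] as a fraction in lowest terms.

Fold from the inside: start with 5/1.
  9 + 1/5 = 46/5
  1 + 5/46 = 51/46
  5 + 46/51 = 301/51
  1 + 51/301 = 352/301
  9 + 301/352 = 3469/352

3469/352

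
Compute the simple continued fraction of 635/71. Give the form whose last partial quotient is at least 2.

[8; 1, 16, 1, 3]

635 = 8*71 + 67
71 = 1*67 + 4
67 = 16*4 + 3
4 = 1*3 + 1
3 = 3*1 + 0  (stop)
So 635/71 = [8; 1, 16, 1, 3].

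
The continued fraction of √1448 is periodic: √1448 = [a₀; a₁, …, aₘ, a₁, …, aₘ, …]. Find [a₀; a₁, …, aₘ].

a₀ = ⌊√1448⌋ = 38.
With m₀=0, d₀=1 and mₖ₊₁ = dₖaₖ − mₖ, dₖ₊₁ = (n − mₖ₊₁²)/dₖ, aₖ₊₁ = ⌊(a₀+mₖ₊₁)/dₖ₊₁⌋:
  k=1: m=38, d=4, a=19
  k=2: m=38, d=1, a=76
d=1 and a=2a₀=76 at k=2, so the next step gives (m, d) = (38, 4) again — its k=1 value — and the period has length 2.

[38; 19, 76]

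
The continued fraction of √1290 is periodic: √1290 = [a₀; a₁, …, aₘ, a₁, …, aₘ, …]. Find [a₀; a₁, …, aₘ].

[35; 1, 10, 1, 70]

a₀ = ⌊√1290⌋ = 35.
With m₀=0, d₀=1 and mₖ₊₁ = dₖaₖ − mₖ, dₖ₊₁ = (n − mₖ₊₁²)/dₖ, aₖ₊₁ = ⌊(a₀+mₖ₊₁)/dₖ₊₁⌋:
  k=1: m=35, d=65, a=1
  k=2: m=30, d=6, a=10
  k=3: m=30, d=65, a=1
  k=4: m=35, d=1, a=70
d=1 and a=2a₀=70 at k=4, so the next step gives (m, d) = (35, 65) again — its k=1 value — and the period has length 4.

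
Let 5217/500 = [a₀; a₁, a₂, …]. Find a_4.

5217 = 10·500 + 217   →  a_0 = 10
500 = 2·217 + 66   →  a_1 = 2
217 = 3·66 + 19   →  a_2 = 3
66 = 3·19 + 9   →  a_3 = 3
19 = 2·9 + 1   →  a_4 = 2

2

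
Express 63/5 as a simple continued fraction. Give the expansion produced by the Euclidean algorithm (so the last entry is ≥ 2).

63 = 12·5 + 3
5 = 1·3 + 2
3 = 1·2 + 1
2 = 2·1 + 0  (stop)
So 63/5 = [12; 1, 1, 2].

[12; 1, 1, 2]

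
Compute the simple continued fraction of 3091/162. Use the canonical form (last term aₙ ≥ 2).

3091 = 19×162 + 13
162 = 12×13 + 6
13 = 2×6 + 1
6 = 6×1 + 0  (stop)
So 3091/162 = [19; 12, 2, 6].

[19; 12, 2, 6]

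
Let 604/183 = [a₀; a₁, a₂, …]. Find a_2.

604 = 3·183 + 55   →  a_0 = 3
183 = 3·55 + 18   →  a_1 = 3
55 = 3·18 + 1   →  a_2 = 3

3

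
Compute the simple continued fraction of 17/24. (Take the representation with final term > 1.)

17 = 0·24 + 17
24 = 1·17 + 7
17 = 2·7 + 3
7 = 2·3 + 1
3 = 3·1 + 0  (stop)
So 17/24 = [0; 1, 2, 2, 3].

[0; 1, 2, 2, 3]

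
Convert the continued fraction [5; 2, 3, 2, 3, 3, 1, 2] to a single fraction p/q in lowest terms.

3550/653

Fold from the inside: start with 2/1.
  1 + 1/2 = 3/2
  3 + 2/3 = 11/3
  3 + 3/11 = 36/11
  2 + 11/36 = 83/36
  3 + 36/83 = 285/83
  2 + 83/285 = 653/285
  5 + 285/653 = 3550/653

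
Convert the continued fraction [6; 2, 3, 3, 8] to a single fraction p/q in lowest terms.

Using pₖ = aₖpₖ₋₁ + pₖ₋₂ and qₖ = aₖqₖ₋₁ + qₖ₋₂:
  k=0: a=6, p=6, q=1
  k=1: a=2, p=13, q=2
  k=2: a=3, p=45, q=7
  k=3: a=3, p=148, q=23
  k=4: a=8, p=1229, q=191

1229/191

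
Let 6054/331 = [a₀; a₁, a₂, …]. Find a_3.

4

6054 = 18·331 + 96   →  a_0 = 18
331 = 3·96 + 43   →  a_1 = 3
96 = 2·43 + 10   →  a_2 = 2
43 = 4·10 + 3   →  a_3 = 4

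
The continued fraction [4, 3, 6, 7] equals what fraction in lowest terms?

587/136

Fold from the inside: start with 7/1.
  6 + 1/7 = 43/7
  3 + 7/43 = 136/43
  4 + 43/136 = 587/136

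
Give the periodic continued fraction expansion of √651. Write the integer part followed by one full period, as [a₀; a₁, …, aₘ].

[25; 1, 1, 16, 1, 1, 50]

a₀ = ⌊√651⌋ = 25.
With m₀=0, d₀=1 and mₖ₊₁ = dₖaₖ − mₖ, dₖ₊₁ = (n − mₖ₊₁²)/dₖ, aₖ₊₁ = ⌊(a₀+mₖ₊₁)/dₖ₊₁⌋:
  k=1: m=25, d=26, a=1
  k=2: m=1, d=25, a=1
  k=3: m=24, d=3, a=16
  k=4: m=24, d=25, a=1
  k=5: m=1, d=26, a=1
  k=6: m=25, d=1, a=50
d=1 and a=2a₀=50 at k=6, so the next step gives (m, d) = (25, 26) again — its k=1 value — and the period has length 6.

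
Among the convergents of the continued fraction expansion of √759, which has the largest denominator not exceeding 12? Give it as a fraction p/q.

303/11

√759 = [27; 1, 1, 4, 1, 1, 54, …] (period length 6).
Convergents:
  p_0/q_0 = 27/1
  p_1/q_1 = 28/1
  p_2/q_2 = 55/2
  p_3/q_3 = 248/9
  p_4/q_4 = 303/11
  p_5/q_5 = 551/20
q_4 = 11 ≤ 12 < 20 = q_5, so the answer is 303/11.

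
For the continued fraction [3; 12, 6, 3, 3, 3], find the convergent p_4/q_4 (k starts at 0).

2361/766

Using pₖ = aₖpₖ₋₁ + pₖ₋₂, qₖ = aₖqₖ₋₁ + qₖ₋₂ (with p₋₁=1, p₋₂=0, q₋₁=0, q₋₂=1):
  k=0: a=3, p=3, q=1
  k=1: a=12, p=37, q=12
  k=2: a=6, p=225, q=73
  k=3: a=3, p=712, q=231
  k=4: a=3, p=2361, q=766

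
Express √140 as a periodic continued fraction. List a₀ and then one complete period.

[11; 1, 4, 1, 22]

a₀ = ⌊√140⌋ = 11.
With m₀=0, d₀=1 and mₖ₊₁ = dₖaₖ − mₖ, dₖ₊₁ = (n − mₖ₊₁²)/dₖ, aₖ₊₁ = ⌊(a₀+mₖ₊₁)/dₖ₊₁⌋:
  k=1: m=11, d=19, a=1
  k=2: m=8, d=4, a=4
  k=3: m=8, d=19, a=1
  k=4: m=11, d=1, a=22
d=1 and a=2a₀=22 at k=4, so the next step gives (m, d) = (11, 19) again — its k=1 value — and the period has length 4.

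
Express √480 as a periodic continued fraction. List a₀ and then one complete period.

[21; 1, 9, 1, 42]

a₀ = ⌊√480⌋ = 21.
With m₀=0, d₀=1 and mₖ₊₁ = dₖaₖ − mₖ, dₖ₊₁ = (n − mₖ₊₁²)/dₖ, aₖ₊₁ = ⌊(a₀+mₖ₊₁)/dₖ₊₁⌋:
  k=1: m=21, d=39, a=1
  k=2: m=18, d=4, a=9
  k=3: m=18, d=39, a=1
  k=4: m=21, d=1, a=42
d=1 and a=2a₀=42 at k=4, so the next step gives (m, d) = (21, 39) again — its k=1 value — and the period has length 4.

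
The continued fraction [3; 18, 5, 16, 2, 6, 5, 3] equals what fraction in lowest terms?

991164/324445

Fold from the inside: start with 3/1.
  5 + 1/3 = 16/3
  6 + 3/16 = 99/16
  2 + 16/99 = 214/99
  16 + 99/214 = 3523/214
  5 + 214/3523 = 17829/3523
  18 + 3523/17829 = 324445/17829
  3 + 17829/324445 = 991164/324445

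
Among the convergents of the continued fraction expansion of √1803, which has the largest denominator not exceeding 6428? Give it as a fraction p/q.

203137/4784

√1803 = [42; 2, 6, 28, 6, 2, 84, …] (period length 6).
Convergents:
  p_0/q_0 = 42/1
  p_1/q_1 = 85/2
  p_2/q_2 = 552/13
  p_3/q_3 = 15541/366
  p_4/q_4 = 93798/2209
  p_5/q_5 = 203137/4784
  p_6/q_6 = 17157306/404065
q_5 = 4784 ≤ 6428 < 404065 = q_6, so the answer is 203137/4784.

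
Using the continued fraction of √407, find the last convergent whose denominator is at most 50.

464/23

√407 = [20; 5, 1, 2, 1, 5, 40, …] (period length 6).
Convergents:
  p_0/q_0 = 20/1
  p_1/q_1 = 101/5
  p_2/q_2 = 121/6
  p_3/q_3 = 343/17
  p_4/q_4 = 464/23
  p_5/q_5 = 2663/132
q_4 = 23 ≤ 50 < 132 = q_5, so the answer is 464/23.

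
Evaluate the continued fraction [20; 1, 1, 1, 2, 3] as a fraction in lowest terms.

557/27

Using pₖ = aₖpₖ₋₁ + pₖ₋₂ and qₖ = aₖqₖ₋₁ + qₖ₋₂:
  k=0: a=20, p=20, q=1
  k=1: a=1, p=21, q=1
  k=2: a=1, p=41, q=2
  k=3: a=1, p=62, q=3
  k=4: a=2, p=165, q=8
  k=5: a=3, p=557, q=27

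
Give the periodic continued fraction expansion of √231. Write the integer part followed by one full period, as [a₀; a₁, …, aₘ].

a₀ = ⌊√231⌋ = 15.

[15; 5, 30]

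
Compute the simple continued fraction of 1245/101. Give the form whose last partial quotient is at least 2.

[12; 3, 16, 2]

1245 = 12·101 + 33
101 = 3·33 + 2
33 = 16·2 + 1
2 = 2·1 + 0  (stop)
So 1245/101 = [12; 3, 16, 2].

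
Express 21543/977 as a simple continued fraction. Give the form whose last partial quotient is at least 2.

[22; 19, 1, 15, 3]

21543 = 22×977 + 49
977 = 19×49 + 46
49 = 1×46 + 3
46 = 15×3 + 1
3 = 3×1 + 0  (stop)
So 21543/977 = [22; 19, 1, 15, 3].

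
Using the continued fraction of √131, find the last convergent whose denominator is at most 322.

√131 = [11; 2, 4, 11, 4, 2, 22, …] (period length 6).
Convergents:
  p_0/q_0 = 11/1
  p_1/q_1 = 23/2
  p_2/q_2 = 103/9
  p_3/q_3 = 1156/101
  p_4/q_4 = 4727/413
q_3 = 101 ≤ 322 < 413 = q_4, so the answer is 1156/101.

1156/101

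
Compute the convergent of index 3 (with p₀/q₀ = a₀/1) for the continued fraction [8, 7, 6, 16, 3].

Using pₖ = aₖpₖ₋₁ + pₖ₋₂, qₖ = aₖqₖ₋₁ + qₖ₋₂ (with p₋₁=1, p₋₂=0, q₋₁=0, q₋₂=1):
  k=0: a=8, p=8, q=1
  k=1: a=7, p=57, q=7
  k=2: a=6, p=350, q=43
  k=3: a=16, p=5657, q=695

5657/695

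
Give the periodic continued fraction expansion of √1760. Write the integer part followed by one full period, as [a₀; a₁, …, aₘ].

a₀ = ⌊√1760⌋ = 41.
With m₀=0, d₀=1 and mₖ₊₁ = dₖaₖ − mₖ, dₖ₊₁ = (n − mₖ₊₁²)/dₖ, aₖ₊₁ = ⌊(a₀+mₖ₊₁)/dₖ₊₁⌋:
  k=1: m=41, d=79, a=1
  k=2: m=38, d=4, a=19
  k=3: m=38, d=79, a=1
  k=4: m=41, d=1, a=82
d=1 and a=2a₀=82 at k=4, so the next step gives (m, d) = (41, 79) again — its k=1 value — and the period has length 4.

[41; 1, 19, 1, 82]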